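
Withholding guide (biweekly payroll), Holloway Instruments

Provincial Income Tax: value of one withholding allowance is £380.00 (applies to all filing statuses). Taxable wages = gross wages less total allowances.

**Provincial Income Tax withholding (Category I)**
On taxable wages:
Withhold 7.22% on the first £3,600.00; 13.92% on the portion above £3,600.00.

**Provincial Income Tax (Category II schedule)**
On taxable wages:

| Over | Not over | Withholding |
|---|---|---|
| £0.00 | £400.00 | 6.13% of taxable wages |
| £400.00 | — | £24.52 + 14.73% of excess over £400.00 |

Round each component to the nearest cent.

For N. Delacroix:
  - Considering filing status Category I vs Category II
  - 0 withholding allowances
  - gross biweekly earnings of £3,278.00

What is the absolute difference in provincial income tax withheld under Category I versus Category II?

Provincial Income Tax (Category I): taxable = £3,278.00
  7.22% × £3,278.00 = £236.67
Provincial Income Tax (Category II): taxable = £3,278.00
  £24.52 + 14.73% × (£3,278.00 − £400.00) = £24.52 + 14.73% × £2,878.00 = £448.45
Difference: |£236.67 − £448.45| = £211.78 (higher under Category II)

£211.78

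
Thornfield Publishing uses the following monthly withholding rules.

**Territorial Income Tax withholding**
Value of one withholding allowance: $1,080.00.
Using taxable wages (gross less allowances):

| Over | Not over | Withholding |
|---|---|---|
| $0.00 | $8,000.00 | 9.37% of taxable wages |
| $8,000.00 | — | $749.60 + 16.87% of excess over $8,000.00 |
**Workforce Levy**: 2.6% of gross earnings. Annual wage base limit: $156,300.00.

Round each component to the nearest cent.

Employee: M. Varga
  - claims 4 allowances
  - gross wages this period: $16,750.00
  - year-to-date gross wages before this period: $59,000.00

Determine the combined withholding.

$1,932.44

Territorial Income Tax: taxable = $16,750.00 − 4×$1,080.00 = $12,430.00
  $749.60 + 16.87% × ($12,430.00 − $8,000.00) = $749.60 + 16.87% × $4,430.00 = $1,496.94
Workforce Levy: 2.6% × $16,750.00 = $435.50
Total: $1,496.94 + $435.50 = $1,932.44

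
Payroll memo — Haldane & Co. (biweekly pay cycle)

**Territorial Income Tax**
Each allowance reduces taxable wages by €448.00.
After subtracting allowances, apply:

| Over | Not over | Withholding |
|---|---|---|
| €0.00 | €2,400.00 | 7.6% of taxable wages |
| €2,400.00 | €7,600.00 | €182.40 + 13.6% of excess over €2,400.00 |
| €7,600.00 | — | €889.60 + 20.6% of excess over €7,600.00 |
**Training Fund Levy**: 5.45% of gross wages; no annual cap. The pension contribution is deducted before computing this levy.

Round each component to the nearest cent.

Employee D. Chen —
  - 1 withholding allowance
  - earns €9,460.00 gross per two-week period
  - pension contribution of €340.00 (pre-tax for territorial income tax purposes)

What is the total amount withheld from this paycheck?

€1,607.47

Territorial Income Tax: taxable = €9,460.00 − €340.00 − 1×€448.00 = €8,672.00
  €889.60 + 20.6% × (€8,672.00 − €7,600.00) = €889.60 + 20.6% × €1,072.00 = €1,110.43
Training Fund Levy: 5.45% × €9,120.00 = €497.04
Total: €1,110.43 + €497.04 = €1,607.47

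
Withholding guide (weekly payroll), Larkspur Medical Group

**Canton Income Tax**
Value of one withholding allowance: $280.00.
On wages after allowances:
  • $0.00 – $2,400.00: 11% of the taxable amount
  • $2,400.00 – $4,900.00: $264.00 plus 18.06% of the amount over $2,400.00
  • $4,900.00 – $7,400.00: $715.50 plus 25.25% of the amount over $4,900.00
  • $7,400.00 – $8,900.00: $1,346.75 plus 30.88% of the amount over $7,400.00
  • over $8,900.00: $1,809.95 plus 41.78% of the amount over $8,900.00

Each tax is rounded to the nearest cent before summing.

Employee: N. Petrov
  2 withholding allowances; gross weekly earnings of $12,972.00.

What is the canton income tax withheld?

Canton Income Tax: taxable = $12,972.00 − 2×$280.00 = $12,412.00
  $1,809.95 + 41.78% × ($12,412.00 − $8,900.00) = $1,809.95 + 41.78% × $3,512.00 = $3,277.26

$3,277.26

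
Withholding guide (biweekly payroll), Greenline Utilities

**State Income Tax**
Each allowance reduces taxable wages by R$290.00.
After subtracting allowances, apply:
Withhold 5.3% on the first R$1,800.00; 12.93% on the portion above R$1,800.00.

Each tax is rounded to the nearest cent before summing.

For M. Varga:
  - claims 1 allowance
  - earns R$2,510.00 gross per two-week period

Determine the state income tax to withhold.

R$149.71

State Income Tax: taxable = R$2,510.00 − 1×R$290.00 = R$2,220.00
  R$95.40 + 12.93% × (R$2,220.00 − R$1,800.00) = R$95.40 + 12.93% × R$420.00 = R$149.71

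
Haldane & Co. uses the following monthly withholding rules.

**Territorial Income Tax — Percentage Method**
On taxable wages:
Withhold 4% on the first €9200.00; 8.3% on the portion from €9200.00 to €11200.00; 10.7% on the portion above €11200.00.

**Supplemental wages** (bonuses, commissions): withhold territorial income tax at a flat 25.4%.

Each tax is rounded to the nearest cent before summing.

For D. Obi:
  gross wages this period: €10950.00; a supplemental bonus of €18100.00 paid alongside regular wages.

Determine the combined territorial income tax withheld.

€5110.65

Territorial Income Tax: taxable = €10950.00
  €368.00 + 8.3% × (€10950.00 − €9200.00) = €368.00 + 8.3% × €1750.00 = €513.25
Supplemental (25.4% flat on bonus): 25.4% × €18100.00 = €4597.40
Total territorial income tax: €513.25 + €4597.40 = €5110.65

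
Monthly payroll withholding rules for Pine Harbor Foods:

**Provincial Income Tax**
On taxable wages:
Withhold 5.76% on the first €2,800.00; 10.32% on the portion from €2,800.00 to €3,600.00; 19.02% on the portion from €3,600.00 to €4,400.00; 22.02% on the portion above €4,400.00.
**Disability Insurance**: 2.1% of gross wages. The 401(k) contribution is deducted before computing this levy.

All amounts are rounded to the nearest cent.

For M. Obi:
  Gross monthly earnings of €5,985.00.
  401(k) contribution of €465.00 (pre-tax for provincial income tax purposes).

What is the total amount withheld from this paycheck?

€758.54

Provincial Income Tax: taxable = €5,985.00 − €465.00 = €5,520.00
  €396.00 + 22.02% × (€5,520.00 − €4,400.00) = €396.00 + 22.02% × €1,120.00 = €642.62
Disability Insurance: 2.1% × €5,520.00 = €115.92
Total: €642.62 + €115.92 = €758.54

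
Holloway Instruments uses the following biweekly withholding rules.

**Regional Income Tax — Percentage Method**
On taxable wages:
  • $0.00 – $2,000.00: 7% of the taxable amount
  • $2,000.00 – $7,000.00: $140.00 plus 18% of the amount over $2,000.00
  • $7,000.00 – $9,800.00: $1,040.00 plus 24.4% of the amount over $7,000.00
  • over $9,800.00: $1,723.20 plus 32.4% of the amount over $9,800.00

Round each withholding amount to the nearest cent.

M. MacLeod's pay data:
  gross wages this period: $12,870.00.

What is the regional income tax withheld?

Regional Income Tax: taxable = $12,870.00
  $1,723.20 + 32.4% × ($12,870.00 − $9,800.00) = $1,723.20 + 32.4% × $3,070.00 = $2,717.88

$2,717.88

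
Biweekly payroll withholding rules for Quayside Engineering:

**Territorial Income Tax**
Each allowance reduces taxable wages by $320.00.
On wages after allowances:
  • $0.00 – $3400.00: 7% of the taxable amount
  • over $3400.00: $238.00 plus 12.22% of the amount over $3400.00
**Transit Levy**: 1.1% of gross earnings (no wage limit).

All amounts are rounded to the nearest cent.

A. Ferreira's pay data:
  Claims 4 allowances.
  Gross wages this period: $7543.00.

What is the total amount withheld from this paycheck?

$670.83

Territorial Income Tax: taxable = $7543.00 − 4×$320.00 = $6263.00
  $238.00 + 12.22% × ($6263.00 − $3400.00) = $238.00 + 12.22% × $2863.00 = $587.86
Transit Levy: 1.1% × $7543.00 = $82.97
Total: $587.86 + $82.97 = $670.83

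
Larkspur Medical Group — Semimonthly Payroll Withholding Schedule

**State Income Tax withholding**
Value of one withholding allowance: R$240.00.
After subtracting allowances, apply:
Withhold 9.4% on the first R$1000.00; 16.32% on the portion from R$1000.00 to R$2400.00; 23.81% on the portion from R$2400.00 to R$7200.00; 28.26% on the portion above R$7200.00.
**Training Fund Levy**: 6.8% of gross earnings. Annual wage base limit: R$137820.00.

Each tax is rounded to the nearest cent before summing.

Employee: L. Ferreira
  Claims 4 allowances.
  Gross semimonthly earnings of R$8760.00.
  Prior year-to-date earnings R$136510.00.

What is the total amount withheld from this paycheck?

R$1724.00

State Income Tax: taxable = R$8760.00 − 4×R$240.00 = R$7800.00
  R$1465.36 + 28.26% × (R$7800.00 − R$7200.00) = R$1465.36 + 28.26% × R$600.00 = R$1634.92
Training Fund Levy: cap R$137820.00 − YTD R$136510.00 = R$1310.00 subject; 6.8% × R$1310.00 = R$89.08
Total: R$1634.92 + R$89.08 = R$1724.00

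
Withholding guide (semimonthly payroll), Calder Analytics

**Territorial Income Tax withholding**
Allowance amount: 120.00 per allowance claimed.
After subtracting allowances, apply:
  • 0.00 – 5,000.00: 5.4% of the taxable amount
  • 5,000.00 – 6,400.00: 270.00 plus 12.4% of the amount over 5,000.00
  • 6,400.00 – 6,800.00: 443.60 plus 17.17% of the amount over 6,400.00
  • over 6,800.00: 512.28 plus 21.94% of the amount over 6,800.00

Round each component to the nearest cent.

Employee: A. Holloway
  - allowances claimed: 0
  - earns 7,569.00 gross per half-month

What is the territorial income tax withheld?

681.00

Territorial Income Tax: taxable = 7,569.00
  512.28 + 21.94% × (7,569.00 − 6,800.00) = 512.28 + 21.94% × 769.00 = 681.00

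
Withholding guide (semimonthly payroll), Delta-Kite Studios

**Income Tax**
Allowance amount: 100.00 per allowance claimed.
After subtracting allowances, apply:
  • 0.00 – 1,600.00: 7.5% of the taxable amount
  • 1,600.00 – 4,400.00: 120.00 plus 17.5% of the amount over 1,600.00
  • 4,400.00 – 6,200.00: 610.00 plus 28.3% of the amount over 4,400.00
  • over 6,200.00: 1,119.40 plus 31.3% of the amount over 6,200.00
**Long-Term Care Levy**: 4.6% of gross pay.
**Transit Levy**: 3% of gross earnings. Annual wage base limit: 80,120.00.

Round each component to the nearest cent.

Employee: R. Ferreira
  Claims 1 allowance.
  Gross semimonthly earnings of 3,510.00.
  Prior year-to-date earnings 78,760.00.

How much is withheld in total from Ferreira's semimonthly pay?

Income Tax: taxable = 3,510.00 − 1×100.00 = 3,410.00
  120.00 + 17.5% × (3,410.00 − 1,600.00) = 120.00 + 17.5% × 1,810.00 = 436.75
Long-Term Care Levy: 4.6% × 3,510.00 = 161.46
Transit Levy: cap 80,120.00 − YTD 78,760.00 = 1,360.00 subject; 3% × 1,360.00 = 40.80
Total: 436.75 + 161.46 + 40.80 = 639.01

639.01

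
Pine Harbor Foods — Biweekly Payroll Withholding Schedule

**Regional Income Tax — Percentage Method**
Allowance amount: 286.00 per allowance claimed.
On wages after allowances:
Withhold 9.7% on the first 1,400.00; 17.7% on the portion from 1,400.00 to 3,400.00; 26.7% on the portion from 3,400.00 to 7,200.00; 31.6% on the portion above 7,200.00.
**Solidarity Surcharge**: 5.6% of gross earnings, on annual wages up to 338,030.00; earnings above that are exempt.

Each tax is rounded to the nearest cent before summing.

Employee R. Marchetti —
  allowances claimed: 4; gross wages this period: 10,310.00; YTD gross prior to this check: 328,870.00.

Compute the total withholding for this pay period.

Regional Income Tax: taxable = 10,310.00 − 4×286.00 = 9,166.00
  1,504.40 + 31.6% × (9,166.00 − 7,200.00) = 1,504.40 + 31.6% × 1,966.00 = 2,125.66
Solidarity Surcharge: cap 338,030.00 − YTD 328,870.00 = 9,160.00 subject; 5.6% × 9,160.00 = 512.96
Total: 2,125.66 + 512.96 = 2,638.62

2,638.62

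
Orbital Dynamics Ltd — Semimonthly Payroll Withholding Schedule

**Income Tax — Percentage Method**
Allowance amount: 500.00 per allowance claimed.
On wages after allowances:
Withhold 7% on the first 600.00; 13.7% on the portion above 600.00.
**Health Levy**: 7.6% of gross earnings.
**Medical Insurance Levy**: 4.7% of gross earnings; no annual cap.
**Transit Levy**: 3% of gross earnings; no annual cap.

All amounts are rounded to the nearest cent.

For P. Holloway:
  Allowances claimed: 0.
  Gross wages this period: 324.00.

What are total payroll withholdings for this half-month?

72.25

Income Tax: taxable = 324.00
  7% × 324.00 = 22.68
Health Levy: 7.6% × 324.00 = 24.62
Medical Insurance Levy: 4.7% × 324.00 = 15.23
Transit Levy: 3% × 324.00 = 9.72
Total: 22.68 + 24.62 + 15.23 + 9.72 = 72.25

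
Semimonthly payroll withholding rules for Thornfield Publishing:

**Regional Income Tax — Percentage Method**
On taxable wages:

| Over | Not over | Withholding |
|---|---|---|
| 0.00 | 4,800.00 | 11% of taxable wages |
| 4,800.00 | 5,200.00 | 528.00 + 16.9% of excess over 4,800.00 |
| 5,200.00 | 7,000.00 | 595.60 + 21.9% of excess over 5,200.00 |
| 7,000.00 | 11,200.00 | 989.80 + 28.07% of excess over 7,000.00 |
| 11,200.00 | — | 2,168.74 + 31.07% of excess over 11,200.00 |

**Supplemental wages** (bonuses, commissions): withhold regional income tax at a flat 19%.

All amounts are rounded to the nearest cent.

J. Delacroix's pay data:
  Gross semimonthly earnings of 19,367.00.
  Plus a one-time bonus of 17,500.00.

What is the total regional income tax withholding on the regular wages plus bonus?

Regional Income Tax: taxable = 19,367.00
  2,168.74 + 31.07% × (19,367.00 − 11,200.00) = 2,168.74 + 31.07% × 8,167.00 = 4,706.23
Supplemental (19% flat on bonus): 19% × 17,500.00 = 3,325.00
Total regional income tax: 4,706.23 + 3,325.00 = 8,031.23

8,031.23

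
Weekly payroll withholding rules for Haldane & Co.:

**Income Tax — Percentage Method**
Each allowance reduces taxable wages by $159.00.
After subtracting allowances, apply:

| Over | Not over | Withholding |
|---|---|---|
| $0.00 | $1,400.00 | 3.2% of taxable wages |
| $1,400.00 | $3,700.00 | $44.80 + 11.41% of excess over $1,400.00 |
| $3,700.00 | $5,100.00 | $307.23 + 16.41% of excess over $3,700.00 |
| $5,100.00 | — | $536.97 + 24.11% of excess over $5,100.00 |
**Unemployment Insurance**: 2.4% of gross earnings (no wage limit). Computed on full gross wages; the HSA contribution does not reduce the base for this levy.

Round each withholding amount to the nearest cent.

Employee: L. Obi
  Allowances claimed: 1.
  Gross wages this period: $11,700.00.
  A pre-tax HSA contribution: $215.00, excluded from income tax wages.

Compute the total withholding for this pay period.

$2,318.86

Income Tax: taxable = $11,700.00 − $215.00 − 1×$159.00 = $11,326.00
  $536.97 + 24.11% × ($11,326.00 − $5,100.00) = $536.97 + 24.11% × $6,226.00 = $2,038.06
Unemployment Insurance: 2.4% × $11,700.00 = $280.80
Total: $2,038.06 + $280.80 = $2,318.86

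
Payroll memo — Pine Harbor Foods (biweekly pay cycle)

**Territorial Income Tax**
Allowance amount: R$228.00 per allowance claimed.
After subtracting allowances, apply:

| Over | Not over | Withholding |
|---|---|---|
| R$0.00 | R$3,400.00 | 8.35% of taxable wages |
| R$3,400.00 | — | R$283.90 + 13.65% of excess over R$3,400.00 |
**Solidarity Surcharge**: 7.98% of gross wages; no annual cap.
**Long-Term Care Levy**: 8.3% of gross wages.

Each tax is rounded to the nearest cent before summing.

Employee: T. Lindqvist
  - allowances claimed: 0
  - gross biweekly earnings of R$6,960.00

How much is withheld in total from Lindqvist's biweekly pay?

Territorial Income Tax: taxable = R$6,960.00
  R$283.90 + 13.65% × (R$6,960.00 − R$3,400.00) = R$283.90 + 13.65% × R$3,560.00 = R$769.84
Solidarity Surcharge: 7.98% × R$6,960.00 = R$555.41
Long-Term Care Levy: 8.3% × R$6,960.00 = R$577.68
Total: R$769.84 + R$555.41 + R$577.68 = R$1,902.93

R$1,902.93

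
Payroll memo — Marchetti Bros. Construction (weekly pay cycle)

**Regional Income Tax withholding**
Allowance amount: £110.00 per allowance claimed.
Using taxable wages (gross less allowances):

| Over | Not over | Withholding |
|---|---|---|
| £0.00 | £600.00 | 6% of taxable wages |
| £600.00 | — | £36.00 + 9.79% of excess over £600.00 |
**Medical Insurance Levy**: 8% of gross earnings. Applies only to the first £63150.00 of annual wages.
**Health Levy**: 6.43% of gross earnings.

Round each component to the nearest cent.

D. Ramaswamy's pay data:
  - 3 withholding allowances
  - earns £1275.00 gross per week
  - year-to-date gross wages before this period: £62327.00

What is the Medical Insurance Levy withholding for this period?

Medical Insurance Levy: cap £63150.00 − YTD £62327.00 = £823.00 subject; 8% × £823.00 = £65.84

£65.84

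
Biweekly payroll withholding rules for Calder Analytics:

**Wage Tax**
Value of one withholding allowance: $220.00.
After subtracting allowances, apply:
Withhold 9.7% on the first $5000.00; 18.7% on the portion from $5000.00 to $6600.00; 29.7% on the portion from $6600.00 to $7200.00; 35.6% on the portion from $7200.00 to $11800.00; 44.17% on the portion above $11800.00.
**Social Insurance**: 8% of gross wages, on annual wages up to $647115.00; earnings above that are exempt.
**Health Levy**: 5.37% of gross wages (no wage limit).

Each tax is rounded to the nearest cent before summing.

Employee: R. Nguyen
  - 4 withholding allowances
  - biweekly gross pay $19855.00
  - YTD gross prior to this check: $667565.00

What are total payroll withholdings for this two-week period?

$6835.41

Wage Tax: taxable = $19855.00 − 4×$220.00 = $18975.00
  $2600.00 + 44.17% × ($18975.00 − $11800.00) = $2600.00 + 44.17% × $7175.00 = $5769.20
Social Insurance: YTD $667565.00 ≥ cap $647115.00 → $0.00
Health Levy: 5.37% × $19855.00 = $1066.21
Total: $5769.20 + $0.00 + $1066.21 = $6835.41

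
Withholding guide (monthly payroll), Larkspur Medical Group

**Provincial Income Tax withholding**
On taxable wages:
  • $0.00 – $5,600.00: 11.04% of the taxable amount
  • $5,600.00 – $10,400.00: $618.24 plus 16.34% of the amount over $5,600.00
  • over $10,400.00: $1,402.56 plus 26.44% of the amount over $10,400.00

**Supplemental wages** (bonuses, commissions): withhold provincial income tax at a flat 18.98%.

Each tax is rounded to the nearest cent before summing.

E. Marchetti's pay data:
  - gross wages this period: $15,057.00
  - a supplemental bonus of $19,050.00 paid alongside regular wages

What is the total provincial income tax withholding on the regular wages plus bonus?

Provincial Income Tax: taxable = $15,057.00
  $1,402.56 + 26.44% × ($15,057.00 − $10,400.00) = $1,402.56 + 26.44% × $4,657.00 = $2,633.87
Supplemental (18.98% flat on bonus): 18.98% × $19,050.00 = $3,615.69
Total provincial income tax: $2,633.87 + $3,615.69 = $6,249.56

$6,249.56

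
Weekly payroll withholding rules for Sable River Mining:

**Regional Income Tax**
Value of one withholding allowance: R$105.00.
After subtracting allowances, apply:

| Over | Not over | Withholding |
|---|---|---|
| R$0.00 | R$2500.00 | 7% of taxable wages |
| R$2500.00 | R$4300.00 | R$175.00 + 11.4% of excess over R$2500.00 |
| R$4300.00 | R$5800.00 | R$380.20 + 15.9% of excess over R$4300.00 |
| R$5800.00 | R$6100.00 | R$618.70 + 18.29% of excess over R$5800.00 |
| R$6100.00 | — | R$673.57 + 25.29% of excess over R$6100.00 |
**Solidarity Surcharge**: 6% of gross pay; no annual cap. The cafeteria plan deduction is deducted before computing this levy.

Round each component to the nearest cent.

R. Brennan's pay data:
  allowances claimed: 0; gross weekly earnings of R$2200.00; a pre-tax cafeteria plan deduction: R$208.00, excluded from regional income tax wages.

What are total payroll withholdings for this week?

R$258.96

Regional Income Tax: taxable = R$2200.00 − R$208.00 = R$1992.00
  7% × R$1992.00 = R$139.44
Solidarity Surcharge: 6% × R$1992.00 = R$119.52
Total: R$139.44 + R$119.52 = R$258.96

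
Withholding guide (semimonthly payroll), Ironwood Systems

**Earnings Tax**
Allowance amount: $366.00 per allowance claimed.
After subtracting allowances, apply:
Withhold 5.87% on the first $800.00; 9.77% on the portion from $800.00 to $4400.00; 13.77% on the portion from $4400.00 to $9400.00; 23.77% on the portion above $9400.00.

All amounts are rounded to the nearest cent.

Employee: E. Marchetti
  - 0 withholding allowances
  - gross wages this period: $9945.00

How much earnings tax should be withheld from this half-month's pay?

Earnings Tax: taxable = $9945.00
  $1087.18 + 23.77% × ($9945.00 − $9400.00) = $1087.18 + 23.77% × $545.00 = $1216.73

$1216.73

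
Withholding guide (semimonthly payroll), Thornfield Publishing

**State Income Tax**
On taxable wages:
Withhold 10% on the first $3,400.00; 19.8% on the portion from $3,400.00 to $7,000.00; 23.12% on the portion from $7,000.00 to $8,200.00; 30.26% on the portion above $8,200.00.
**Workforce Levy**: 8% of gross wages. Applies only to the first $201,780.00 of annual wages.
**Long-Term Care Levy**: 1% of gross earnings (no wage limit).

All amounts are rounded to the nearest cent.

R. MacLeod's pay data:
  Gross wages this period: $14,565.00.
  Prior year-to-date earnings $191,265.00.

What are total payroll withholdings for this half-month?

$4,243.14

State Income Tax: taxable = $14,565.00
  $1,330.24 + 30.26% × ($14,565.00 − $8,200.00) = $1,330.24 + 30.26% × $6,365.00 = $3,256.29
Workforce Levy: cap $201,780.00 − YTD $191,265.00 = $10,515.00 subject; 8% × $10,515.00 = $841.20
Long-Term Care Levy: 1% × $14,565.00 = $145.65
Total: $3,256.29 + $841.20 + $145.65 = $4,243.14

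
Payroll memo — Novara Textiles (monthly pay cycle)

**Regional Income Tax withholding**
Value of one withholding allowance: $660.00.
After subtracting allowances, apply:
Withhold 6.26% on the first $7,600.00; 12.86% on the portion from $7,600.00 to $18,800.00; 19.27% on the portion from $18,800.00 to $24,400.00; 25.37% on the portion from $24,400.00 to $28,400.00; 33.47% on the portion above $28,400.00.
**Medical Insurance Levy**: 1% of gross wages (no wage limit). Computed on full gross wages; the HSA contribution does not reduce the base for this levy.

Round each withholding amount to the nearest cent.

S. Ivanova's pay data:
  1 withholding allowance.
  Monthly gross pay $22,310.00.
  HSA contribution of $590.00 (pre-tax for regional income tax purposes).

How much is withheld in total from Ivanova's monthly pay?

Regional Income Tax: taxable = $22,310.00 − $590.00 − 1×$660.00 = $21,060.00
  $1,916.08 + 19.27% × ($21,060.00 − $18,800.00) = $1,916.08 + 19.27% × $2,260.00 = $2,351.58
Medical Insurance Levy: 1% × $22,310.00 = $223.10
Total: $2,351.58 + $223.10 = $2,574.68

$2,574.68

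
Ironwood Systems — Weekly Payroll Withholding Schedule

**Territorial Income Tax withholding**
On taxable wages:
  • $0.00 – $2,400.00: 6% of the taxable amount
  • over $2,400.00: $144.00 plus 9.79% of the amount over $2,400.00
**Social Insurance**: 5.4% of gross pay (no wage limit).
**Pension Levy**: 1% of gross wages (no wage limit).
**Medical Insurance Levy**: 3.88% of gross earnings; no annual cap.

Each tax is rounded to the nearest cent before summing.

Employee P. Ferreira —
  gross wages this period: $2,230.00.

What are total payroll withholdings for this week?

Territorial Income Tax: taxable = $2,230.00
  6% × $2,230.00 = $133.80
Social Insurance: 5.4% × $2,230.00 = $120.42
Pension Levy: 1% × $2,230.00 = $22.30
Medical Insurance Levy: 3.88% × $2,230.00 = $86.52
Total: $133.80 + $120.42 + $22.30 + $86.52 = $363.04

$363.04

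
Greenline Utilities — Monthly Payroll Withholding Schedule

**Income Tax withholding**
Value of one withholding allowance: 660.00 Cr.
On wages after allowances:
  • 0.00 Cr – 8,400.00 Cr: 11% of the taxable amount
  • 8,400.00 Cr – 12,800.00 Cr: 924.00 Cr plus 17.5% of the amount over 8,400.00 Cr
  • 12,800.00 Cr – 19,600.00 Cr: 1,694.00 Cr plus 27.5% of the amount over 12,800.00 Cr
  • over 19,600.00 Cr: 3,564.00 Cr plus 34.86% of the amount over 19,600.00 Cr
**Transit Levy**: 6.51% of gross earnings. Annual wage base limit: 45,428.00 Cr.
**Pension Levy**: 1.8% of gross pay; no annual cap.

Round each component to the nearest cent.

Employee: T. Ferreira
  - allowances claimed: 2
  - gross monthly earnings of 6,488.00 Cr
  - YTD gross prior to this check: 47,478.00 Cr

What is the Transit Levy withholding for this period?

0.00 Cr

Transit Levy: YTD 47,478.00 Cr ≥ cap 45,428.00 Cr → 0.00 Cr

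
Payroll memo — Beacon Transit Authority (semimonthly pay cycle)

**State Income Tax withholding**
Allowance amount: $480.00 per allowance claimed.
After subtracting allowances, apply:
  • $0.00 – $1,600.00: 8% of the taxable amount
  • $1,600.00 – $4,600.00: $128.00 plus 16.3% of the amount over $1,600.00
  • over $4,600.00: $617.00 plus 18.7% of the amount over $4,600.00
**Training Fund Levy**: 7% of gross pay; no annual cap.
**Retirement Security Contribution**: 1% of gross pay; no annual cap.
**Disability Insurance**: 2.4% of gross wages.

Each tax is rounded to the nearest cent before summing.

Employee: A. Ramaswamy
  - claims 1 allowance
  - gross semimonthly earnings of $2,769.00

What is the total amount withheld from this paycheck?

$528.29

State Income Tax: taxable = $2,769.00 − 1×$480.00 = $2,289.00
  $128.00 + 16.3% × ($2,289.00 − $1,600.00) = $128.00 + 16.3% × $689.00 = $240.31
Training Fund Levy: 7% × $2,769.00 = $193.83
Retirement Security Contribution: 1% × $2,769.00 = $27.69
Disability Insurance: 2.4% × $2,769.00 = $66.46
Total: $240.31 + $193.83 + $27.69 + $66.46 = $528.29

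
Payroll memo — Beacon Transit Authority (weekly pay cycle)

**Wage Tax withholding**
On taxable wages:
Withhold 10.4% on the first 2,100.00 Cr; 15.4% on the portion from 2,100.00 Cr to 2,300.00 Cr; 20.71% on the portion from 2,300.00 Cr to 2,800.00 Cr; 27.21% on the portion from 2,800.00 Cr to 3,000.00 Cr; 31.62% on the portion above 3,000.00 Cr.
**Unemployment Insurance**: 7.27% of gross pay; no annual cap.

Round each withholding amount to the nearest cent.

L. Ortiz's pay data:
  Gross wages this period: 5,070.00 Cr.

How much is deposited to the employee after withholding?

Wage Tax: taxable = 5,070.00 Cr
  407.17 Cr + 31.62% × (5,070.00 Cr − 3,000.00 Cr) = 407.17 Cr + 31.62% × 2,070.00 Cr = 1,061.70 Cr
Unemployment Insurance: 7.27% × 5,070.00 Cr = 368.59 Cr
Total withheld: 1,061.70 Cr + 368.59 Cr = 1,430.29 Cr
Net pay: 5,070.00 Cr − 1,430.29 Cr = 3,639.71 Cr

3,639.71 Cr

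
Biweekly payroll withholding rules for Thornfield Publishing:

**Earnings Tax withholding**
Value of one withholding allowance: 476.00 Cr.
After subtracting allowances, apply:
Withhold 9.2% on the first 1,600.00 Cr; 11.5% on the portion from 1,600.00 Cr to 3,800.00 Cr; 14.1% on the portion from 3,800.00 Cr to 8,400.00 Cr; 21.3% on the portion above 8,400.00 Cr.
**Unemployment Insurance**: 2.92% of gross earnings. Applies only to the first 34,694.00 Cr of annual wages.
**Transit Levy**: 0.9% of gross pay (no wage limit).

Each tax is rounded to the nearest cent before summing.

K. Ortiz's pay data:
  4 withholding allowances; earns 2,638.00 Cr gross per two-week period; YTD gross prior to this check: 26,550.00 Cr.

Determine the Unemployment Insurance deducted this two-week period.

77.03 Cr

Unemployment Insurance: 2.92% × 2,638.00 Cr = 77.03 Cr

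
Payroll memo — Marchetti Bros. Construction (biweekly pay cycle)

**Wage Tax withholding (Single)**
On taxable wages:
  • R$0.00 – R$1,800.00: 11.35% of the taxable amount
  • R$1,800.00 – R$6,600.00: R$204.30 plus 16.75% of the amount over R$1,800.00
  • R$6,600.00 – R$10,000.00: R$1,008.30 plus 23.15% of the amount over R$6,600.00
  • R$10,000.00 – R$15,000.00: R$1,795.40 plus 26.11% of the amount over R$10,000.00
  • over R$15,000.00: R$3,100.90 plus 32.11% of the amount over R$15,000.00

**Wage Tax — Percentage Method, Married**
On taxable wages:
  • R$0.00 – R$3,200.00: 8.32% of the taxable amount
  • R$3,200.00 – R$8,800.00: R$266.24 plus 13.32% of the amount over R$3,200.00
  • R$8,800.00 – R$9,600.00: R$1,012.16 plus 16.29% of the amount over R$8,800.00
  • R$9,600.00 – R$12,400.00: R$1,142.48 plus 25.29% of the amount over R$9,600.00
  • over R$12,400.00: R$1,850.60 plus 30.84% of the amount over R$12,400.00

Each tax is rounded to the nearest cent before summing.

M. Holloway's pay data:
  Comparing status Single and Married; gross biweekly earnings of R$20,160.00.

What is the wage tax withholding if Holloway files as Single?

Wage Tax (Single): taxable = R$20,160.00
  R$3,100.90 + 32.11% × (R$20,160.00 − R$15,000.00) = R$3,100.90 + 32.11% × R$5,160.00 = R$4,757.78

R$4,757.78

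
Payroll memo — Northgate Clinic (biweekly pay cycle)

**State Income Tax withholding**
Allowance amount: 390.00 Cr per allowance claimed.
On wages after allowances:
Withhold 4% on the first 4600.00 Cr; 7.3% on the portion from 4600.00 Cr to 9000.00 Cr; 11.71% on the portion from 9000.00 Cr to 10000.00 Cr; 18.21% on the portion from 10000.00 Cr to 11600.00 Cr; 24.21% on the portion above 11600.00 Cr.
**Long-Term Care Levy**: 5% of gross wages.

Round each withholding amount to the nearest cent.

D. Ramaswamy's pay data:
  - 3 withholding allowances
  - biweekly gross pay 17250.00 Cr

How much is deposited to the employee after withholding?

State Income Tax: taxable = 17250.00 Cr − 3×390.00 Cr = 16080.00 Cr
  913.66 Cr + 24.21% × (16080.00 Cr − 11600.00 Cr) = 913.66 Cr + 24.21% × 4480.00 Cr = 1998.27 Cr
Long-Term Care Levy: 5% × 17250.00 Cr = 862.50 Cr
Total withheld: 1998.27 Cr + 862.50 Cr = 2860.77 Cr
Net pay: 17250.00 Cr − 2860.77 Cr = 14389.23 Cr

14389.23 Cr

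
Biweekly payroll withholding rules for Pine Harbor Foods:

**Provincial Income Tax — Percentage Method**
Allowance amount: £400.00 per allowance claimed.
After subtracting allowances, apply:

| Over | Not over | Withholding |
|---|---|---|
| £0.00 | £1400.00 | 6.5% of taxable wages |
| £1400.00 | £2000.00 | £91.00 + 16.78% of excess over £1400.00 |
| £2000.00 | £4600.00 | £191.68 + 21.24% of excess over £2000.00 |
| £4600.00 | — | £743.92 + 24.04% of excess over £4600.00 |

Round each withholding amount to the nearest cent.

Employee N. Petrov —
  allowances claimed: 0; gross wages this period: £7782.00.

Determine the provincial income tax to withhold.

£1508.87

Provincial Income Tax: taxable = £7782.00
  £743.92 + 24.04% × (£7782.00 − £4600.00) = £743.92 + 24.04% × £3182.00 = £1508.87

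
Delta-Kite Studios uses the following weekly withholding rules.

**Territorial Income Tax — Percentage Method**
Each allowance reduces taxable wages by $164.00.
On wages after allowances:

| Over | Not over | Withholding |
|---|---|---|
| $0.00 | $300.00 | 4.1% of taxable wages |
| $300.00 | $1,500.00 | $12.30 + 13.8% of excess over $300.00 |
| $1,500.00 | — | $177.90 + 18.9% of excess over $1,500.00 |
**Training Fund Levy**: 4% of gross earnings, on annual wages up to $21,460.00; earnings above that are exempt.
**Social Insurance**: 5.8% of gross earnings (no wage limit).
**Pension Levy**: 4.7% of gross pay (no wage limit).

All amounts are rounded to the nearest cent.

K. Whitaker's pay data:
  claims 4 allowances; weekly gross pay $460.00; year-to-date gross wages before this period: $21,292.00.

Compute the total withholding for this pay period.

$55.02

Territorial Income Tax: taxable = $460.00 − 4×$164.00 = $-196.00
  Taxable ≤ 0 → $0.00
Training Fund Levy: cap $21,460.00 − YTD $21,292.00 = $168.00 subject; 4% × $168.00 = $6.72
Social Insurance: 5.8% × $460.00 = $26.68
Pension Levy: 4.7% × $460.00 = $21.62
Total: $0.00 + $6.72 + $26.68 + $21.62 = $55.02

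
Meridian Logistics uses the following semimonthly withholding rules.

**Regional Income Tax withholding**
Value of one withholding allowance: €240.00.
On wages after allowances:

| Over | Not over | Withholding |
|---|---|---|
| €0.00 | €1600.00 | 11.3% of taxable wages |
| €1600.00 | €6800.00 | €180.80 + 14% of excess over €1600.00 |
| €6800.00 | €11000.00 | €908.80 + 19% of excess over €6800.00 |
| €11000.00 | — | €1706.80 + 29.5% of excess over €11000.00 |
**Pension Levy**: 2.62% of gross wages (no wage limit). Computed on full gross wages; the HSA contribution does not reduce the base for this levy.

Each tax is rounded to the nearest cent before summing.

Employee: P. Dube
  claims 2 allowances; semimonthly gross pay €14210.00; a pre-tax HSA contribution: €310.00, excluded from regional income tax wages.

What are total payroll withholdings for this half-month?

Regional Income Tax: taxable = €14210.00 − €310.00 − 2×€240.00 = €13420.00
  €1706.80 + 29.5% × (€13420.00 − €11000.00) = €1706.80 + 29.5% × €2420.00 = €2420.70
Pension Levy: 2.62% × €14210.00 = €372.30
Total: €2420.70 + €372.30 = €2793.00

€2793.00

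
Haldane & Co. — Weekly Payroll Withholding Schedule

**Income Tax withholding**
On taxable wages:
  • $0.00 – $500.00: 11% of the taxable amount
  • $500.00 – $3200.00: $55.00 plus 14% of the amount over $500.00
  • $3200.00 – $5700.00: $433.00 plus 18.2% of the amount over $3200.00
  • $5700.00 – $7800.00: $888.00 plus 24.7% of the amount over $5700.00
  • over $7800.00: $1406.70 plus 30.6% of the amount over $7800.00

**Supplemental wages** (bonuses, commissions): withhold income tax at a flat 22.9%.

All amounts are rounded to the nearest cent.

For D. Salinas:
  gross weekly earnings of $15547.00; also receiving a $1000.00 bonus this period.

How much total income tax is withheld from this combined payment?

Income Tax: taxable = $15547.00
  $1406.70 + 30.6% × ($15547.00 − $7800.00) = $1406.70 + 30.6% × $7747.00 = $3777.28
Supplemental (22.9% flat on bonus): 22.9% × $1000.00 = $229.00
Total income tax: $3777.28 + $229.00 = $4006.28

$4006.28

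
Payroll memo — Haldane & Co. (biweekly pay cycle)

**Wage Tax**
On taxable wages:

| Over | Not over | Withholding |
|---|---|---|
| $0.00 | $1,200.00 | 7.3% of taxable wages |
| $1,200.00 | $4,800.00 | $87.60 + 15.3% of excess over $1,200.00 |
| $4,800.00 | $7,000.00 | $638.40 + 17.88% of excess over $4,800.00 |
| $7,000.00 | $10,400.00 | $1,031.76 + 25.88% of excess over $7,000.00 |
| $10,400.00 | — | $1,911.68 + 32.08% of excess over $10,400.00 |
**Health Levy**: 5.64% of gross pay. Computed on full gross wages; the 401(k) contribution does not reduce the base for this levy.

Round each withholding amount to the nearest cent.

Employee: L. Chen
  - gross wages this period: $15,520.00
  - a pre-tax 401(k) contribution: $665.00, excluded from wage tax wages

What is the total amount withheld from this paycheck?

Wage Tax: taxable = $15,520.00 − $665.00 = $14,855.00
  $1,911.68 + 32.08% × ($14,855.00 − $10,400.00) = $1,911.68 + 32.08% × $4,455.00 = $3,340.84
Health Levy: 5.64% × $15,520.00 = $875.33
Total: $3,340.84 + $875.33 = $4,216.17

$4,216.17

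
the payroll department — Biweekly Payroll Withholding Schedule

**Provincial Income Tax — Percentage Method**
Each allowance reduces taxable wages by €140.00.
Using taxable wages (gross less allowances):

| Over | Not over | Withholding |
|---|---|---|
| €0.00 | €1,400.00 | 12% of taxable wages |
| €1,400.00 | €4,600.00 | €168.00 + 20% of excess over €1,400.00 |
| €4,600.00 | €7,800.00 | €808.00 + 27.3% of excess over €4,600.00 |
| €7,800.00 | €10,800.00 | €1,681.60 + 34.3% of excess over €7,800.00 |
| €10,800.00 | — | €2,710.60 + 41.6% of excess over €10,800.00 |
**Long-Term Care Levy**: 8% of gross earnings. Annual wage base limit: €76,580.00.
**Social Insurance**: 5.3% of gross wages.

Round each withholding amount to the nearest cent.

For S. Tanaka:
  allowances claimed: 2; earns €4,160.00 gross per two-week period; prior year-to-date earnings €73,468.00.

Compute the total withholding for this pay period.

Provincial Income Tax: taxable = €4,160.00 − 2×€140.00 = €3,880.00
  €168.00 + 20% × (€3,880.00 − €1,400.00) = €168.00 + 20% × €2,480.00 = €664.00
Long-Term Care Levy: cap €76,580.00 − YTD €73,468.00 = €3,112.00 subject; 8% × €3,112.00 = €248.96
Social Insurance: 5.3% × €4,160.00 = €220.48
Total: €664.00 + €248.96 + €220.48 = €1,133.44

€1,133.44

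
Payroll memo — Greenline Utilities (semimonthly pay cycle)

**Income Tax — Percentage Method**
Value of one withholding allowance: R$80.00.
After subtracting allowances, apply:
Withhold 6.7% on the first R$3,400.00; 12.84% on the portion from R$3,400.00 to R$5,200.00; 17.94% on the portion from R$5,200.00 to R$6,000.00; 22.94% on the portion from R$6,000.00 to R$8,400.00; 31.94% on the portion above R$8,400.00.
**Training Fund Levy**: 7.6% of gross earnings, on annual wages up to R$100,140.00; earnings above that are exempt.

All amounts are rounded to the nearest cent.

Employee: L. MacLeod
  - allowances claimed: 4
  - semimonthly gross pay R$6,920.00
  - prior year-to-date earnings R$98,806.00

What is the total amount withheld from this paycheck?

Income Tax: taxable = R$6,920.00 − 4×R$80.00 = R$6,600.00
  R$602.44 + 22.94% × (R$6,600.00 − R$6,000.00) = R$602.44 + 22.94% × R$600.00 = R$740.08
Training Fund Levy: cap R$100,140.00 − YTD R$98,806.00 = R$1,334.00 subject; 7.6% × R$1,334.00 = R$101.38
Total: R$740.08 + R$101.38 = R$841.46

R$841.46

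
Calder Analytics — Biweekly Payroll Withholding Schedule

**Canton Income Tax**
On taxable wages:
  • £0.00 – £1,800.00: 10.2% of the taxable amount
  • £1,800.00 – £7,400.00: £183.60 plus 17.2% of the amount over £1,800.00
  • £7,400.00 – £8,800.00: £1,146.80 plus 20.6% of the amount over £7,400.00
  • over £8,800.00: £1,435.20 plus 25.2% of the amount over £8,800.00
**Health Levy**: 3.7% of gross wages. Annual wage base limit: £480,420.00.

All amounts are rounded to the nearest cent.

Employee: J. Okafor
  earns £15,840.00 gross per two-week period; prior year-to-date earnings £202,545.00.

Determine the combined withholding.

Canton Income Tax: taxable = £15,840.00
  £1,435.20 + 25.2% × (£15,840.00 − £8,800.00) = £1,435.20 + 25.2% × £7,040.00 = £3,209.28
Health Levy: 3.7% × £15,840.00 = £586.08
Total: £3,209.28 + £586.08 = £3,795.36

£3,795.36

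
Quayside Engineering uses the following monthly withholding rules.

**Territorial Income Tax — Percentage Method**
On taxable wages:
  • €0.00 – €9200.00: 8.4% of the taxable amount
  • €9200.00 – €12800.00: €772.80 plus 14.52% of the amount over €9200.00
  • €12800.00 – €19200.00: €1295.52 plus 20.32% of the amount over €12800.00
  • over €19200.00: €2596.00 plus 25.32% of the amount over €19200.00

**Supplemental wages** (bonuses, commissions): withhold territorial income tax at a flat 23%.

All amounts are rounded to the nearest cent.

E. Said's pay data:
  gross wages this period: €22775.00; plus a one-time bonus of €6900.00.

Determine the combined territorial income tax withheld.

Territorial Income Tax: taxable = €22775.00
  €2596.00 + 25.32% × (€22775.00 − €19200.00) = €2596.00 + 25.32% × €3575.00 = €3501.19
Supplemental (23% flat on bonus): 23% × €6900.00 = €1587.00
Total territorial income tax: €3501.19 + €1587.00 = €5088.19

€5088.19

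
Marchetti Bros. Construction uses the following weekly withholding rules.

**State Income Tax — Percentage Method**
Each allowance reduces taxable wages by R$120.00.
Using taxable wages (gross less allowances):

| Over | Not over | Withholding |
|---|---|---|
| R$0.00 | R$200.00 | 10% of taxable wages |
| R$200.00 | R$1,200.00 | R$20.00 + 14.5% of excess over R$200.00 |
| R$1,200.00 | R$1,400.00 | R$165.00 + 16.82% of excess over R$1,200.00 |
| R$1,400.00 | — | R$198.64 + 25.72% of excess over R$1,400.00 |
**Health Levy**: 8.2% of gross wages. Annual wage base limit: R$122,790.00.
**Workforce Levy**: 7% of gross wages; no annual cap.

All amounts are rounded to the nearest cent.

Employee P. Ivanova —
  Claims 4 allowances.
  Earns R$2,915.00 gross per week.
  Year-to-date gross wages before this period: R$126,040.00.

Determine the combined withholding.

State Income Tax: taxable = R$2,915.00 − 4×R$120.00 = R$2,435.00
  R$198.64 + 25.72% × (R$2,435.00 − R$1,400.00) = R$198.64 + 25.72% × R$1,035.00 = R$464.84
Health Levy: YTD R$126,040.00 ≥ cap R$122,790.00 → R$0.00
Workforce Levy: 7% × R$2,915.00 = R$204.05
Total: R$464.84 + R$0.00 + R$204.05 = R$668.89

R$668.89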